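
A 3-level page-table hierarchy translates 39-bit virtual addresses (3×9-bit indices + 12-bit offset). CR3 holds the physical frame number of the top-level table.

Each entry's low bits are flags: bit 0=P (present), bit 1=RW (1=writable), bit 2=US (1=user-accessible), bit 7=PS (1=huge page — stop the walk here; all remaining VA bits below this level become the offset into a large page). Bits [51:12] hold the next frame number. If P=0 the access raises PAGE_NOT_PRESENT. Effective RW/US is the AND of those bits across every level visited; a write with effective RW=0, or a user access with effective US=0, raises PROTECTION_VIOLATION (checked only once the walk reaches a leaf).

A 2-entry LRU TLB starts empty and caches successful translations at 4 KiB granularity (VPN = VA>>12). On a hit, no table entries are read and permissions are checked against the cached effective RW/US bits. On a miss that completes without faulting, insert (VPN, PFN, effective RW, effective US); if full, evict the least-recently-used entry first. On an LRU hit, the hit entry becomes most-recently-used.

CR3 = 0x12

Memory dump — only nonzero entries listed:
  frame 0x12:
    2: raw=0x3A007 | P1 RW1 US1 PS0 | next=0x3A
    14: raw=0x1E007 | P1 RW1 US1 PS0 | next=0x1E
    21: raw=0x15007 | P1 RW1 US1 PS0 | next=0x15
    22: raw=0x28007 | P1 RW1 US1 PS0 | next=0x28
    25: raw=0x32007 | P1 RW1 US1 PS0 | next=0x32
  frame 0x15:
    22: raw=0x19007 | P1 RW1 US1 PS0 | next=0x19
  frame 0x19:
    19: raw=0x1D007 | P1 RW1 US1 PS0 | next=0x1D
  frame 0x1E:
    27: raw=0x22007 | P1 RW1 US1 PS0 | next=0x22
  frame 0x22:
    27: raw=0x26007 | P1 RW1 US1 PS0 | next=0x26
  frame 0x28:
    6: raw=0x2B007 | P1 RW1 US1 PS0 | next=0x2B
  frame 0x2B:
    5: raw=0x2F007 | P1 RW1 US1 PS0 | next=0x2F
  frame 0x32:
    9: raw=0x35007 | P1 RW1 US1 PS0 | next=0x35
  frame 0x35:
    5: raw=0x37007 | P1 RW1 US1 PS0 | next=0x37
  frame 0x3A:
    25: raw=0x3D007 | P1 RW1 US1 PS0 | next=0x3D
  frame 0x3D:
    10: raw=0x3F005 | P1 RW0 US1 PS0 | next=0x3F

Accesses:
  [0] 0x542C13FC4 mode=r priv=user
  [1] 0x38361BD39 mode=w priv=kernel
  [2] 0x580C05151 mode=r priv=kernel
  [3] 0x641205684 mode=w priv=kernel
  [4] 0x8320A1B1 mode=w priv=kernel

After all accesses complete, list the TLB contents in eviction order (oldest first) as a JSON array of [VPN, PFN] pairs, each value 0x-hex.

Trace:
#0 VA=0x542C13FC4 (r,user):
  lvl0: tbl 0x12, slot 21 ⇒ 0x15007 (P1/RW1/US1/PS0)
  lvl1: tbl 0x15, slot 22 ⇒ 0x19007 (P1/RW1/US1/PS0)
  lvl2: tbl 0x19, slot 19 ⇒ 0x1D007 (P1/RW1/US1/PS0)
  → PA=0x1DFC4  (3 entries read)
#1 VA=0x38361BD39 (w,kernel):
  lvl0: tbl 0x12, slot 14 ⇒ 0x1E007 (P1/RW1/US1/PS0)
  lvl1: tbl 0x1E, slot 27 ⇒ 0x22007 (P1/RW1/US1/PS0)
  lvl2: tbl 0x22, slot 27 ⇒ 0x26007 (P1/RW1/US1/PS0)
  → PA=0x26D39  (3 entries read)
#2 VA=0x580C05151 (r,kernel):
  lvl0: tbl 0x12, slot 22 ⇒ 0x28007 (P1/RW1/US1/PS0)
  lvl1: tbl 0x28, slot 6 ⇒ 0x2B007 (P1/RW1/US1/PS0)
  lvl2: tbl 0x2B, slot 5 ⇒ 0x2F007 (P1/RW1/US1/PS0)
  → PA=0x2F151  (3 entries read)
#3 VA=0x641205684 (w,kernel):
  lvl0: tbl 0x12, slot 25 ⇒ 0x32007 (P1/RW1/US1/PS0)
  lvl1: tbl 0x32, slot 9 ⇒ 0x35007 (P1/RW1/US1/PS0)
  lvl2: tbl 0x35, slot 5 ⇒ 0x37007 (P1/RW1/US1/PS0)
  → PA=0x37684  (3 entries read)
#4 VA=0x8320A1B1 (w,kernel):
  lvl0: tbl 0x12, slot 2 ⇒ 0x3A007 (P1/RW1/US1/PS0)
  lvl1: tbl 0x3A, slot 25 ⇒ 0x3D007 (P1/RW1/US1/PS0)
  lvl2: tbl 0x3D, slot 10 ⇒ 0x3F005 (P1/RW0/US1/PS0)
  ✗ PROTECTION_VIOLATION  [3 reads]

TLB: [["0x580C05", "0x2F"], ["0x641205", "0x37"]]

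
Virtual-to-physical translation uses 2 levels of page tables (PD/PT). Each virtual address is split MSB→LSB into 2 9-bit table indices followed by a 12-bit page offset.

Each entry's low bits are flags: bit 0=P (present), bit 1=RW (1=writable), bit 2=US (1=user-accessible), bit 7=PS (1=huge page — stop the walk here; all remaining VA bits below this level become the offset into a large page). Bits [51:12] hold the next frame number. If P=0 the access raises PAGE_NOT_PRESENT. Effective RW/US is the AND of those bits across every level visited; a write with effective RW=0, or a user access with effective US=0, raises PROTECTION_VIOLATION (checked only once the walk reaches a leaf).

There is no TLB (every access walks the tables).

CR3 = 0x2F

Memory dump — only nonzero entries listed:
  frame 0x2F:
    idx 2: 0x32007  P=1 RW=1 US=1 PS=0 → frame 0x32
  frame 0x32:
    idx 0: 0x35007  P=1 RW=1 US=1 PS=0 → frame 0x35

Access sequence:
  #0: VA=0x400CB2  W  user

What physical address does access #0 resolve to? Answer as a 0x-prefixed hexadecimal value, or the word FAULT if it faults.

Trace:
#0 VA=0x400CB2 (w,user):
  lvl0: tbl 0x2F, slot 2 ⇒ 0x32007 (P1/RW1/US1/PS0)
  lvl1: tbl 0x32, slot 0 ⇒ 0x35007 (P1/RW1/US1/PS0)
  ✓ 0x35CB2  — 2 lookups

Access #0 PA: 0x35CB2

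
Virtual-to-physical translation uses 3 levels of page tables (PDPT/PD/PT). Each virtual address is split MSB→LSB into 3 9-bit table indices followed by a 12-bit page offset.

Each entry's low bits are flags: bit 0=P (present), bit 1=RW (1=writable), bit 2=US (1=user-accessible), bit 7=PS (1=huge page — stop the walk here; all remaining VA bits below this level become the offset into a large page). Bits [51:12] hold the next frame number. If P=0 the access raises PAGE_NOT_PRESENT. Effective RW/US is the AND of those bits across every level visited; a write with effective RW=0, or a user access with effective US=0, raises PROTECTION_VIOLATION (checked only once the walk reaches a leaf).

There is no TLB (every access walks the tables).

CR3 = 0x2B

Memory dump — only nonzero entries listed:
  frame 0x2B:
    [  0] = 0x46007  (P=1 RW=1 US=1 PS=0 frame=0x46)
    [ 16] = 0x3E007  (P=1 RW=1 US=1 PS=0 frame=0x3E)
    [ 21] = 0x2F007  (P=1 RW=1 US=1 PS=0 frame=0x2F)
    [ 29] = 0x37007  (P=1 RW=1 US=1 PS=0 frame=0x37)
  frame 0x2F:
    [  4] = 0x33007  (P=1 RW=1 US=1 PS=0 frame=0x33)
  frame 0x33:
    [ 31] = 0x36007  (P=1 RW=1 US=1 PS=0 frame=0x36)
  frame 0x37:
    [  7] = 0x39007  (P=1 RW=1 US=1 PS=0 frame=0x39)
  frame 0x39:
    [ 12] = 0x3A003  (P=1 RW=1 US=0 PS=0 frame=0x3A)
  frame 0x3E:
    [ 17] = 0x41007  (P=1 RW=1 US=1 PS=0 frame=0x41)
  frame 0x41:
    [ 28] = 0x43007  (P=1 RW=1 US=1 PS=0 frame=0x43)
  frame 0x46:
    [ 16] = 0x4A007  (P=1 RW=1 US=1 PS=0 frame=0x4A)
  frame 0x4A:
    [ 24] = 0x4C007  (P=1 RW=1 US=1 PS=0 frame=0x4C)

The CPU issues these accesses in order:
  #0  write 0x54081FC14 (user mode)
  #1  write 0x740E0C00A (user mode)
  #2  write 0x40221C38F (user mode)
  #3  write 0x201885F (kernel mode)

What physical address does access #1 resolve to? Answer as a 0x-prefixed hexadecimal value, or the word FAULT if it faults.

Walk each access:
#0 VA=0x54081FC14 (w,user):
  lvl0: tbl 0x2B, slot 21 ⇒ 0x2F007 (P1/RW1/US1/PS0)
  lvl1: tbl 0x2F, slot 4 ⇒ 0x33007 (P1/RW1/US1/PS0)
  lvl2: tbl 0x33, slot 31 ⇒ 0x36007 (P1/RW1/US1/PS0)
  ⇒ phys 0x36C14  [3 reads]
#1 VA=0x740E0C00A (w,user):
  lvl0: tbl 0x2B, slot 29 ⇒ 0x37007 (P1/RW1/US1/PS0)
  lvl1: tbl 0x37, slot 7 ⇒ 0x39007 (P1/RW1/US1/PS0)
  lvl2: tbl 0x39, slot 12 ⇒ 0x3A003 (P1/RW1/US0/PS0)
  ⇒ fault: PROTECTION_VIOLATION  — 3 lookups
#2 VA=0x40221C38F (w,user):
  lvl0: tbl 0x2B, slot 16 ⇒ 0x3E007 (P1/RW1/US1/PS0)
  lvl1: tbl 0x3E, slot 17 ⇒ 0x41007 (P1/RW1/US1/PS0)
  lvl2: tbl 0x41, slot 28 ⇒ 0x43007 (P1/RW1/US1/PS0)
  ⇒ phys 0x4338F  [3 reads]
#3 VA=0x201885F (w,kernel):
  lvl0: tbl 0x2B, slot 0 ⇒ 0x46007 (P1/RW1/US1/PS0)
  lvl1: tbl 0x46, slot 16 ⇒ 0x4A007 (P1/RW1/US1/PS0)
  lvl2: tbl 0x4A, slot 24 ⇒ 0x4C007 (P1/RW1/US1/PS0)
  ⇒ phys 0x4C85F  [3 reads]

Access #1 PA: FAULT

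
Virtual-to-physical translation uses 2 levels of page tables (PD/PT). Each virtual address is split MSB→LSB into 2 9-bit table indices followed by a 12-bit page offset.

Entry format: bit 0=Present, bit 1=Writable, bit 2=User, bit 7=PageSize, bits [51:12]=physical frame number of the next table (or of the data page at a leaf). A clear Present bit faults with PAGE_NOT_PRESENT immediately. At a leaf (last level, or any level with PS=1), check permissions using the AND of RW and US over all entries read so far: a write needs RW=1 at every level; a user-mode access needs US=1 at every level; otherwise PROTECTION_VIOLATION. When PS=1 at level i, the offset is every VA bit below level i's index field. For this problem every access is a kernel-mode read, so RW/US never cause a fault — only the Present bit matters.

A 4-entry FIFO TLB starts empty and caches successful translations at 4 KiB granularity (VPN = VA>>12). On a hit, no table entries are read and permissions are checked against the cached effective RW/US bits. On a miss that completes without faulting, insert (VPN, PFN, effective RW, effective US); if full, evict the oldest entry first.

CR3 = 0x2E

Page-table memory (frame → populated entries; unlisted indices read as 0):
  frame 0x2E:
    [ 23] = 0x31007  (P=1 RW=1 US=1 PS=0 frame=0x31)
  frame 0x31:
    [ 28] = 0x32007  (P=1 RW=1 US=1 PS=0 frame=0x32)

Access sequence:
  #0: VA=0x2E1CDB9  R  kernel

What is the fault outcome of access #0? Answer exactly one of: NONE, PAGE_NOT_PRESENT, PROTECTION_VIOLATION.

Trace:
#0 VA=0x2E1CDB9 (r,kernel):
  L0: frame=0x2E idx=23 entry=0x31007 [P=1 RW=1 US=1 PS=0]
  L1: frame=0x31 idx=28 entry=0x32007 [P=1 RW=1 US=1 PS=0]
  → PA=0x32DB9  (2 entries read)

Access #0 fault: NONE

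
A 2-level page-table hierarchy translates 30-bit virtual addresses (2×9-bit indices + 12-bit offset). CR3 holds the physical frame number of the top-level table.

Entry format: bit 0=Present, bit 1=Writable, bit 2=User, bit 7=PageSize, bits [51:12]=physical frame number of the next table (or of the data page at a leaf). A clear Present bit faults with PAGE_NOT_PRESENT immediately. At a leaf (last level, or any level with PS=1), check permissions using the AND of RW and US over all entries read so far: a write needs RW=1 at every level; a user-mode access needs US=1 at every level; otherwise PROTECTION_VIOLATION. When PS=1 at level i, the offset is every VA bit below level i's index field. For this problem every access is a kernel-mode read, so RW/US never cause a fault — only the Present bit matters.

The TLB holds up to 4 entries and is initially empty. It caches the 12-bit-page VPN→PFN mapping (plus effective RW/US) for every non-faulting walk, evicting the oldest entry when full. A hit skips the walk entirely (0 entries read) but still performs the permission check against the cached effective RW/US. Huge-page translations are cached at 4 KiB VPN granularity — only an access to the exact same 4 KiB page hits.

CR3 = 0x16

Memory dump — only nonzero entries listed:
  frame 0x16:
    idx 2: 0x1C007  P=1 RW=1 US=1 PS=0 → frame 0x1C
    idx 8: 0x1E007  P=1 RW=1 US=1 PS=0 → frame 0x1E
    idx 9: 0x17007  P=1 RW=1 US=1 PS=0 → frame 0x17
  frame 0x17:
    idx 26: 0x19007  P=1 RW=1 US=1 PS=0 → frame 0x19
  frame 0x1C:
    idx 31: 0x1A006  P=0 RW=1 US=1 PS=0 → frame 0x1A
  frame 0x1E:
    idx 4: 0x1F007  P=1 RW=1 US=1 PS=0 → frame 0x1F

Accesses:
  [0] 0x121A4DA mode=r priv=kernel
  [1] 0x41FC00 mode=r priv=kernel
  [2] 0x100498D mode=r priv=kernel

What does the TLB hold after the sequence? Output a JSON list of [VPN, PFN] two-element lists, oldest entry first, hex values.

Per-access translation:
#0 VA=0x121A4DA (r,kernel):
  L0 @0x16[9] → 0x17007  P=1,RW=1,US=1,PS=0
  L1 @0x17[26] → 0x19007  P=1,RW=1,US=1,PS=0
  ⇒ phys 0x194DA  [2 reads]
#1 VA=0x41FC00 (r,kernel):
  L0 @0x16[2] → 0x1C007  P=1,RW=1,US=1,PS=0
  L1 @0x1C[31] → 0x1A006  P=0,RW=1,US=1,PS=0
  ✗ PAGE_NOT_PRESENT  [2 reads]
#2 VA=0x100498D (r,kernel):
  L0 @0x16[8] → 0x1E007  P=1,RW=1,US=1,PS=0
  L1 @0x1E[4] → 0x1F007  P=1,RW=1,US=1,PS=0
  ⇒ phys 0x1F98D  [2 reads]

TLB: [["0x121A", "0x19"], ["0x1004", "0x1F"]]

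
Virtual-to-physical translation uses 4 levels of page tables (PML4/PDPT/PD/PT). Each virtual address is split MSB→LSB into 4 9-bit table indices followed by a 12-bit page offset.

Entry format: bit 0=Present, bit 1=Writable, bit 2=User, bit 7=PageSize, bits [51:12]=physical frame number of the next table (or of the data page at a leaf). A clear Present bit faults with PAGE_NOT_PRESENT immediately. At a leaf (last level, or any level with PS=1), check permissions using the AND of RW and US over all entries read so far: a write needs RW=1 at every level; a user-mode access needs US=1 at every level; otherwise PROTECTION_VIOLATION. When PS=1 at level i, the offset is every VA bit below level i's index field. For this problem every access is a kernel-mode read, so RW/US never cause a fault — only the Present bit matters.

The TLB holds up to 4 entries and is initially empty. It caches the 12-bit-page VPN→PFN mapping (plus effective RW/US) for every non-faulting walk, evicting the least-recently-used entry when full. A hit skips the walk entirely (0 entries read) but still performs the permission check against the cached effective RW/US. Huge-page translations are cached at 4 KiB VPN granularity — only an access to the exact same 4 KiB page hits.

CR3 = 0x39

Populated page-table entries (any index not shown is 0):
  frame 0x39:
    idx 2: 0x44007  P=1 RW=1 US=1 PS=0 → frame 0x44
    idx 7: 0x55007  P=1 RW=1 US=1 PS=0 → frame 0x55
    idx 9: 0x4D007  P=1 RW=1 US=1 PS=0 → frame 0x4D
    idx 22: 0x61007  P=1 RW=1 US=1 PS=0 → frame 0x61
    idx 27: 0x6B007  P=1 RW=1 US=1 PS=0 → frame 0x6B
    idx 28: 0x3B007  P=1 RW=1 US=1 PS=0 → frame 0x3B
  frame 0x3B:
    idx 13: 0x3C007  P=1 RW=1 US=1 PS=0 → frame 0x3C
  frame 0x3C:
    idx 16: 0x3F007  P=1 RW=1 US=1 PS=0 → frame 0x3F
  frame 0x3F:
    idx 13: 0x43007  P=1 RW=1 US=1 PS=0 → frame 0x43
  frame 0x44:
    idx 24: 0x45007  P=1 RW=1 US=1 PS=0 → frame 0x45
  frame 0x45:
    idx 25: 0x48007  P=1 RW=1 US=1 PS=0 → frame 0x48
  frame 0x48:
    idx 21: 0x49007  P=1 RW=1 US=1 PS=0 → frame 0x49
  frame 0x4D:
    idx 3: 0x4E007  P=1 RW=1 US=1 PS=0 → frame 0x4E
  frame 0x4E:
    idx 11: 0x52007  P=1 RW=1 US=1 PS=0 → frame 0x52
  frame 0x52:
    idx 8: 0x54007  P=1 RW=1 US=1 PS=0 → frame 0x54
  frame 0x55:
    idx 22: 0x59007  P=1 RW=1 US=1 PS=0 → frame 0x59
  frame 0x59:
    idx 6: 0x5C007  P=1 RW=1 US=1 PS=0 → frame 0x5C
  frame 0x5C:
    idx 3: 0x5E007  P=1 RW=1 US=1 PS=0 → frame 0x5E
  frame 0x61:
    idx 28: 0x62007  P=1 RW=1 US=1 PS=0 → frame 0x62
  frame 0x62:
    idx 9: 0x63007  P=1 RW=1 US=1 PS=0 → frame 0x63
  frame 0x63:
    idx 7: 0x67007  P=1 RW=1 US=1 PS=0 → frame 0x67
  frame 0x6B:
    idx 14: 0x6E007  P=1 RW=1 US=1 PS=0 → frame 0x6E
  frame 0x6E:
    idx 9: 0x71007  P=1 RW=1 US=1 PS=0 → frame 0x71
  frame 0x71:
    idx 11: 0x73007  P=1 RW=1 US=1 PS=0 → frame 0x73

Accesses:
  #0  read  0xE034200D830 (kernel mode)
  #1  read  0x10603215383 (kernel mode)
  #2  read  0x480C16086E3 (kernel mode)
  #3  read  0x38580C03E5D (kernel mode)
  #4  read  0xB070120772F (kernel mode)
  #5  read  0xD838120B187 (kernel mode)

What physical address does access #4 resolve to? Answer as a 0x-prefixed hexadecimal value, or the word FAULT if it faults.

Trace:
#0 VA=0xE034200D830 (r,kernel):
  L0: frame=0x39 idx=28 entry=0x3B007 [P=1 RW=1 US=1 PS=0]
  L1: frame=0x3B idx=13 entry=0x3C007 [P=1 RW=1 US=1 PS=0]
  L2: frame=0x3C idx=16 entry=0x3F007 [P=1 RW=1 US=1 PS=0]
  L3: frame=0x3F idx=13 entry=0x43007 [P=1 RW=1 US=1 PS=0]
  ✓ 0x43830  — 4 lookups
#1 VA=0x10603215383 (r,kernel):
  L0: frame=0x39 idx=2 entry=0x44007 [P=1 RW=1 US=1 PS=0]
  L1: frame=0x44 idx=24 entry=0x45007 [P=1 RW=1 US=1 PS=0]
  L2: frame=0x45 idx=25 entry=0x48007 [P=1 RW=1 US=1 PS=0]
  L3: frame=0x48 idx=21 entry=0x49007 [P=1 RW=1 US=1 PS=0]
  ✓ 0x49383  — 4 lookups
#2 VA=0x480C16086E3 (r,kernel):
  L0: frame=0x39 idx=9 entry=0x4D007 [P=1 RW=1 US=1 PS=0]
  L1: frame=0x4D idx=3 entry=0x4E007 [P=1 RW=1 US=1 PS=0]
  L2: frame=0x4E idx=11 entry=0x52007 [P=1 RW=1 US=1 PS=0]
  L3: frame=0x52 idx=8 entry=0x54007 [P=1 RW=1 US=1 PS=0]
  ✓ 0x546E3  — 4 lookups
#3 VA=0x38580C03E5D (r,kernel):
  L0: frame=0x39 idx=7 entry=0x55007 [P=1 RW=1 US=1 PS=0]
  L1: frame=0x55 idx=22 entry=0x59007 [P=1 RW=1 US=1 PS=0]
  L2: frame=0x59 idx=6 entry=0x5C007 [P=1 RW=1 US=1 PS=0]
  L3: frame=0x5C idx=3 entry=0x5E007 [P=1 RW=1 US=1 PS=0]
  ✓ 0x5EE5D  — 4 lookups
#4 VA=0xB070120772F (r,kernel):
  L0: frame=0x39 idx=22 entry=0x61007 [P=1 RW=1 US=1 PS=0]
  L1: frame=0x61 idx=28 entry=0x62007 [P=1 RW=1 US=1 PS=0]
  L2: frame=0x62 idx=9 entry=0x63007 [P=1 RW=1 US=1 PS=0]
  L3: frame=0x63 idx=7 entry=0x67007 [P=1 RW=1 US=1 PS=0]
  ✓ 0x6772F  — 4 lookups
#5 VA=0xD838120B187 (r,kernel):
  L0: frame=0x39 idx=27 entry=0x6B007 [P=1 RW=1 US=1 PS=0]
  L1: frame=0x6B idx=14 entry=0x6E007 [P=1 RW=1 US=1 PS=0]
  L2: frame=0x6E idx=9 entry=0x71007 [P=1 RW=1 US=1 PS=0]
  L3: frame=0x71 idx=11 entry=0x73007 [P=1 RW=1 US=1 PS=0]
  ✓ 0x73187  — 4 lookups

Access #4 PA: 0x6772F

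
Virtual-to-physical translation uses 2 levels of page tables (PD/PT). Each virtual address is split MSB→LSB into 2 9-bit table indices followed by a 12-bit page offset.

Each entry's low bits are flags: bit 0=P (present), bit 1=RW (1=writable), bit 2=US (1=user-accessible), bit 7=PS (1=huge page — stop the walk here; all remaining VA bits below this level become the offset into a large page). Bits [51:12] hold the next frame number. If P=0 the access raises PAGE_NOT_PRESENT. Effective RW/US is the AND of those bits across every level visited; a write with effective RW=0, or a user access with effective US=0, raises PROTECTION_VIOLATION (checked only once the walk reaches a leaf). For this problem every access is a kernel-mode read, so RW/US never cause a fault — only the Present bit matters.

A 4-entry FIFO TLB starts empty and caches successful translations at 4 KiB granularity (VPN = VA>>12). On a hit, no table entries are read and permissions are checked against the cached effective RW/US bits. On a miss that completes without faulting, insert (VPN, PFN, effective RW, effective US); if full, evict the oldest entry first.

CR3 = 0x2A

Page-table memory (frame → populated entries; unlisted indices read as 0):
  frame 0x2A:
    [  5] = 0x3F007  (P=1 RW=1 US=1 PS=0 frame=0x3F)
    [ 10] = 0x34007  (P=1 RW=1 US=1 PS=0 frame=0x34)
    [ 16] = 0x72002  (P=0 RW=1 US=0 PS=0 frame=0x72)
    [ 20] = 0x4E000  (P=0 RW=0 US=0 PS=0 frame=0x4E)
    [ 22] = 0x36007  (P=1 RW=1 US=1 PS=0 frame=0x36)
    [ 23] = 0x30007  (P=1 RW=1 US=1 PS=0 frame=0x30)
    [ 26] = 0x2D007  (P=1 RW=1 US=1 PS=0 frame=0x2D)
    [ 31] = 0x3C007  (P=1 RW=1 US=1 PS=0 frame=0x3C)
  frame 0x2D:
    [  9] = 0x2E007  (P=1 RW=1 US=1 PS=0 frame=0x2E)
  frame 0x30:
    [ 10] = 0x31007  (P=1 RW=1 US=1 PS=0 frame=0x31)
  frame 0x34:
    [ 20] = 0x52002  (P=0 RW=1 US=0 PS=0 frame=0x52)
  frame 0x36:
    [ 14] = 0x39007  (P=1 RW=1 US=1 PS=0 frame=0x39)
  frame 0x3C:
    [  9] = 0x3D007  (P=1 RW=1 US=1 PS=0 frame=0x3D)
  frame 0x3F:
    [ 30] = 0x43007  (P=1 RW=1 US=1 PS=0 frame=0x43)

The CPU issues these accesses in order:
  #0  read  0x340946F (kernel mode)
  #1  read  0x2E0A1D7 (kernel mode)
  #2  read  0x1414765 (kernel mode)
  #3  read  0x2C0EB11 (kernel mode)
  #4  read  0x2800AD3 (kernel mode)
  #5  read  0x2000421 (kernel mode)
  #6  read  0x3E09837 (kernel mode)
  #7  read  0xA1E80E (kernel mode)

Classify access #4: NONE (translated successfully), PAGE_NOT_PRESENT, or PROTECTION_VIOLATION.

Per-access translation:
#0 VA=0x340946F (r,kernel):
  lvl0: tbl 0x2A, slot 26 ⇒ 0x2D007 (P1/RW1/US1/PS0)
  lvl1: tbl 0x2D, slot 9 ⇒ 0x2E007 (P1/RW1/US1/PS0)
  → PA=0x2E46F  (2 entries read)
#1 VA=0x2E0A1D7 (r,kernel):
  lvl0: tbl 0x2A, slot 23 ⇒ 0x30007 (P1/RW1/US1/PS0)
  lvl1: tbl 0x30, slot 10 ⇒ 0x31007 (P1/RW1/US1/PS0)
  → PA=0x311D7  (2 entries read)
#2 VA=0x1414765 (r,kernel):
  lvl0: tbl 0x2A, slot 10 ⇒ 0x34007 (P1/RW1/US1/PS0)
  lvl1: tbl 0x34, slot 20 ⇒ 0x52002 (P0/RW1/US0/PS0)
  ⇒ fault: PAGE_NOT_PRESENT  — 2 lookups
#3 VA=0x2C0EB11 (r,kernel):
  lvl0: tbl 0x2A, slot 22 ⇒ 0x36007 (P1/RW1/US1/PS0)
  lvl1: tbl 0x36, slot 14 ⇒ 0x39007 (P1/RW1/US1/PS0)
  → PA=0x39B11  (2 entries read)
#4 VA=0x2800AD3 (r,kernel):
  lvl0: tbl 0x2A, slot 20 ⇒ 0x4E000 (P0/RW0/US0/PS0)
  ⇒ fault: PAGE_NOT_PRESENT  — 1 lookups
#5 VA=0x2000421 (r,kernel):
  lvl0: tbl 0x2A, slot 16 ⇒ 0x72002 (P0/RW1/US0/PS0)
  ⇒ fault: PAGE_NOT_PRESENT  — 1 lookups
#6 VA=0x3E09837 (r,kernel):
  lvl0: tbl 0x2A, slot 31 ⇒ 0x3C007 (P1/RW1/US1/PS0)
  lvl1: tbl 0x3C, slot 9 ⇒ 0x3D007 (P1/RW1/US1/PS0)
  → PA=0x3D837  (2 entries read)
#7 VA=0xA1E80E (r,kernel):
  lvl0: tbl 0x2A, slot 5 ⇒ 0x3F007 (P1/RW1/US1/PS0)
  lvl1: tbl 0x3F, slot 30 ⇒ 0x43007 (P1/RW1/US1/PS0)
  → PA=0x4380E  (2 entries read)

Access #4 fault: PAGE_NOT_PRESENT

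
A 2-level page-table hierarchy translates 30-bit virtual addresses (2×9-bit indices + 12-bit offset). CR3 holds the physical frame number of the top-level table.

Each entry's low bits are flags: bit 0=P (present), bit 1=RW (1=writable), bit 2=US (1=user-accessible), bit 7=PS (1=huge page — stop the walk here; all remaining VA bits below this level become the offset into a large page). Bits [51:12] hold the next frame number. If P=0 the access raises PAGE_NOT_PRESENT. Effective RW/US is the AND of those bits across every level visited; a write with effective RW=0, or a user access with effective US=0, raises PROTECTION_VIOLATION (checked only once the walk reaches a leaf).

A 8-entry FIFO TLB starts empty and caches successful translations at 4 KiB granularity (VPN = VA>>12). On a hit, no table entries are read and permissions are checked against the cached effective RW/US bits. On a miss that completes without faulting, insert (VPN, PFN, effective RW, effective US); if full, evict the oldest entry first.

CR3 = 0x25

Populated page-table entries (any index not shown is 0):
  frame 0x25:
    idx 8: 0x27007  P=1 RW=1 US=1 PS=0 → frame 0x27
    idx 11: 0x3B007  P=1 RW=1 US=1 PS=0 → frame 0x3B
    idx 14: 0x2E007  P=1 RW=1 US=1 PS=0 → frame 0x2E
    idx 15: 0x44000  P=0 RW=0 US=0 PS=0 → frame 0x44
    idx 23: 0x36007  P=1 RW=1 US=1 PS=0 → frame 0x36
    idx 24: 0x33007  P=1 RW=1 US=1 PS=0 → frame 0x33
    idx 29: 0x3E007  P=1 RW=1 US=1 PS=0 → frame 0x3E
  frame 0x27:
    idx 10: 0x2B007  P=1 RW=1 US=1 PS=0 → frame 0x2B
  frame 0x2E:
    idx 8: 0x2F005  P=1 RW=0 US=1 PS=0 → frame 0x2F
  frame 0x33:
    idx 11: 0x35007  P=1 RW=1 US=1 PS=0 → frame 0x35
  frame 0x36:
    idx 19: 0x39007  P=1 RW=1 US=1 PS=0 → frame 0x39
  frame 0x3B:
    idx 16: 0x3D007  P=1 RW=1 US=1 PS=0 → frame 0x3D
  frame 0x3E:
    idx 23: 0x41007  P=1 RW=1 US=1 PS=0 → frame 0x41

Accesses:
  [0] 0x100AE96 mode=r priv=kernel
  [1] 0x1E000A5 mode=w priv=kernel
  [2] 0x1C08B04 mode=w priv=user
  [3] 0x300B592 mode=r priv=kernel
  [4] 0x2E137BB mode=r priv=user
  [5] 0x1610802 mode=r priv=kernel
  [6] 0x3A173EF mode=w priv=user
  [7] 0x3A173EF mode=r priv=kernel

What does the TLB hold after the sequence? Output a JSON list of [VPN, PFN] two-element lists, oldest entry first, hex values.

Per-access translation:
#0 VA=0x100AE96 (r,kernel):
  [0] read 0x25 idx=8: raw=0x27007 flags P=1 W=1 U=1 S=0
  [1] read 0x27 idx=10: raw=0x2B007 flags P=1 W=1 U=1 S=0
  → PA=0x2BE96  (2 entries read)
#1 VA=0x1E000A5 (w,kernel):
  [0] read 0x25 idx=15: raw=0x44000 flags P=0 W=0 U=0 S=0
  → PAGE_NOT_PRESENT  (1 entries read)
#2 VA=0x1C08B04 (w,user):
  [0] read 0x25 idx=14: raw=0x2E007 flags P=1 W=1 U=1 S=0
  [1] read 0x2E idx=8: raw=0x2F005 flags P=1 W=0 U=1 S=0
  → PROTECTION_VIOLATION  (2 entries read)
#3 VA=0x300B592 (r,kernel):
  [0] read 0x25 idx=24: raw=0x33007 flags P=1 W=1 U=1 S=0
  [1] read 0x33 idx=11: raw=0x35007 flags P=1 W=1 U=1 S=0
  → PA=0x35592  (2 entries read)
#4 VA=0x2E137BB (r,user):
  [0] read 0x25 idx=23: raw=0x36007 flags P=1 W=1 U=1 S=0
  [1] read 0x36 idx=19: raw=0x39007 flags P=1 W=1 U=1 S=0
  → PA=0x397BB  (2 entries read)
#5 VA=0x1610802 (r,kernel):
  [0] read 0x25 idx=11: raw=0x3B007 flags P=1 W=1 U=1 S=0
  [1] read 0x3B idx=16: raw=0x3D007 flags P=1 W=1 U=1 S=0
  → PA=0x3D802  (2 entries read)
#6 VA=0x3A173EF (w,user):
  [0] read 0x25 idx=29: raw=0x3E007 flags P=1 W=1 U=1 S=0
  [1] read 0x3E idx=23: raw=0x41007 flags P=1 W=1 U=1 S=0
  → PA=0x413EF  (2 entries read)
#7 VA=0x3A173EF (r,kernel):
  TLB hit vpn=0x3A17 → PA=0x413EF

TLB: [["0x100A", "0x2B"], ["0x300B", "0x35"], ["0x2E13", "0x39"], ["0x1610", "0x3D"], ["0x3A17", "0x41"]]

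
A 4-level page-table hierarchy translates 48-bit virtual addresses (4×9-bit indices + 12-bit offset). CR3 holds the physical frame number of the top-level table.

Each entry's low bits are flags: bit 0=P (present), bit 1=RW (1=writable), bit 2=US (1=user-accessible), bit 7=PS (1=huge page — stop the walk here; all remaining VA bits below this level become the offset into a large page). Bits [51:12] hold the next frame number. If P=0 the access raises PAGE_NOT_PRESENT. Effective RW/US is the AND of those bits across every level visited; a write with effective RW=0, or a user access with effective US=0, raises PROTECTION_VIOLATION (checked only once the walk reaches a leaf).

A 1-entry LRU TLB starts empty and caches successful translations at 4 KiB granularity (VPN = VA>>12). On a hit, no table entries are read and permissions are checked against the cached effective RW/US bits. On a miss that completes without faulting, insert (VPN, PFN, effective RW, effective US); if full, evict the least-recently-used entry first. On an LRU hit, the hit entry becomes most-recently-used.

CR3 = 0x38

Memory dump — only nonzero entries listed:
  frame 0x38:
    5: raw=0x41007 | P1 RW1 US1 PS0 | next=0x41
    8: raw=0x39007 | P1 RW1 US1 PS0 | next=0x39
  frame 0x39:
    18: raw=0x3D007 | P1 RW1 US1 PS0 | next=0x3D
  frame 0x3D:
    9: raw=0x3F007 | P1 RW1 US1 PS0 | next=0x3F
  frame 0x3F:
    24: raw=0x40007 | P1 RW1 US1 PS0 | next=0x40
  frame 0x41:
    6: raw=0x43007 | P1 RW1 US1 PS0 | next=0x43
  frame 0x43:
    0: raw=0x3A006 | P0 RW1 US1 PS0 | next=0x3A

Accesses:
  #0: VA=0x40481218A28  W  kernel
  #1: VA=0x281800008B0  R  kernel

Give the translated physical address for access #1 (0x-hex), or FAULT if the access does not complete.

Per-access translation:
#0 VA=0x40481218A28 (w,kernel):
  L0 @0x38[8] → 0x39007  P=1,RW=1,US=1,PS=0
  L1 @0x39[18] → 0x3D007  P=1,RW=1,US=1,PS=0
  L2 @0x3D[9] → 0x3F007  P=1,RW=1,US=1,PS=0
  L3 @0x3F[24] → 0x40007  P=1,RW=1,US=1,PS=0
  ⇒ phys 0x40A28  [4 reads]
#1 VA=0x281800008B0 (r,kernel):
  L0 @0x38[5] → 0x41007  P=1,RW=1,US=1,PS=0
  L1 @0x41[6] → 0x43007  P=1,RW=1,US=1,PS=0
  L2 @0x43[0] → 0x3A006  P=0,RW=1,US=1,PS=0
  ⇒ fault: PAGE_NOT_PRESENT  — 3 lookups

Access #1 PA: FAULT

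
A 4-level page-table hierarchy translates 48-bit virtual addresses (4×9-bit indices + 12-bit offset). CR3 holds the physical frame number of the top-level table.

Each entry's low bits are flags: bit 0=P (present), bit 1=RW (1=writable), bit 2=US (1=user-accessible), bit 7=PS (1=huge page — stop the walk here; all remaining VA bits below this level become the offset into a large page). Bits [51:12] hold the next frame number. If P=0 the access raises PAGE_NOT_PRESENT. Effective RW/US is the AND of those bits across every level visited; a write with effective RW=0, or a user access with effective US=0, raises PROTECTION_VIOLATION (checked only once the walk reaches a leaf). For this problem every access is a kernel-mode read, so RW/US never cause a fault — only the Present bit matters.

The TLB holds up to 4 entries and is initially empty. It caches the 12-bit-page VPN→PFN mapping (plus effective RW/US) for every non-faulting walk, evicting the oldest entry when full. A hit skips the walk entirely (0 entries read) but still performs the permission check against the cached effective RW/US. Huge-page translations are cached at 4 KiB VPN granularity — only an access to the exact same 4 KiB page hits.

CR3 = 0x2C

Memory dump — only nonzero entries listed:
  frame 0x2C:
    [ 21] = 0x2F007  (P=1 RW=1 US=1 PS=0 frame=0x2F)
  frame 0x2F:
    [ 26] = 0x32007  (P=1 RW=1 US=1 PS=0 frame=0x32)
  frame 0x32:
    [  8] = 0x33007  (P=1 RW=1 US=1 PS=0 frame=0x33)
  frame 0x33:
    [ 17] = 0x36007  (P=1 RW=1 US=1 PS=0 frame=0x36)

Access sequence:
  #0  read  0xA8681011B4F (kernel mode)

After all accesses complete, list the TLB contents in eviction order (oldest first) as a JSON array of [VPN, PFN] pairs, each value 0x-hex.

Trace:
#0 VA=0xA8681011B4F (r,kernel):
  [0] read 0x2C idx=21: raw=0x2F007 flags P=1 W=1 U=1 S=0
  [1] read 0x2F idx=26: raw=0x32007 flags P=1 W=1 U=1 S=0
  [2] read 0x32 idx=8: raw=0x33007 flags P=1 W=1 U=1 S=0
  [3] read 0x33 idx=17: raw=0x36007 flags P=1 W=1 U=1 S=0
  → PA=0x36B4F  (4 entries read)

TLB: [["0xA8681011", "0x36"]]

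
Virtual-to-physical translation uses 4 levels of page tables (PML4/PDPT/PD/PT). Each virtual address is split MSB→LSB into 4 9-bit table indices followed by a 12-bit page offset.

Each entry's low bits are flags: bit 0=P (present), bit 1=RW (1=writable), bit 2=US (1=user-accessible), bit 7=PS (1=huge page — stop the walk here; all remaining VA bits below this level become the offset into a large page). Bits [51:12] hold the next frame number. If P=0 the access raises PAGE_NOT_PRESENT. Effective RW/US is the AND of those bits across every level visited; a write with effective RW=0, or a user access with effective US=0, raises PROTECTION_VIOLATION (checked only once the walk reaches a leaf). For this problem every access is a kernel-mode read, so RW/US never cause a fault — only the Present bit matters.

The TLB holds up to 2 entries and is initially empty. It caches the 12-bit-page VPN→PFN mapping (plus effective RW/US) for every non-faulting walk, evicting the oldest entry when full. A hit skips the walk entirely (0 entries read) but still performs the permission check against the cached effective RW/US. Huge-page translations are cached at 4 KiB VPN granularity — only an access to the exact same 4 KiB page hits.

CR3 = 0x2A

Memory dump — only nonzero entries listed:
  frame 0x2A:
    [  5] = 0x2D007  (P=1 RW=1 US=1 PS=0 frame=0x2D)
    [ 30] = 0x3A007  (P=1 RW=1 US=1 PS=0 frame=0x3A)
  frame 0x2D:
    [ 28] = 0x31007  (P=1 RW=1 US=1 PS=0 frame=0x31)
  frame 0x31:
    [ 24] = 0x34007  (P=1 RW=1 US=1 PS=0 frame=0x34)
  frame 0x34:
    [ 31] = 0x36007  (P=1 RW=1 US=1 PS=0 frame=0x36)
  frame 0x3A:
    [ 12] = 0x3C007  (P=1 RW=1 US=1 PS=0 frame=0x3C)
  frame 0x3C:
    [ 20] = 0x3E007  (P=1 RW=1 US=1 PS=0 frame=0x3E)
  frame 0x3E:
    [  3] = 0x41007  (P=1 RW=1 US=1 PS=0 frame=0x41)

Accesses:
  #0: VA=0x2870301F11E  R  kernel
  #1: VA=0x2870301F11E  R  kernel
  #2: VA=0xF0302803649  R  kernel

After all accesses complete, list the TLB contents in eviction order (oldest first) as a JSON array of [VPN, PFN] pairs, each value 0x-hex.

Trace:
#0 VA=0x2870301F11E (r,kernel):
  lvl0: tbl 0x2A, slot 5 ⇒ 0x2D007 (P1/RW1/US1/PS0)
  lvl1: tbl 0x2D, slot 28 ⇒ 0x31007 (P1/RW1/US1/PS0)
  lvl2: tbl 0x31, slot 24 ⇒ 0x34007 (P1/RW1/US1/PS0)
  lvl3: tbl 0x34, slot 31 ⇒ 0x36007 (P1/RW1/US1/PS0)
  ⇒ phys 0x3611E  [4 reads]
#1 VA=0x2870301F11E (r,kernel):
  TLB hit vpn=0x2870301F → PA=0x3611E
#2 VA=0xF0302803649 (r,kernel):
  lvl0: tbl 0x2A, slot 30 ⇒ 0x3A007 (P1/RW1/US1/PS0)
  lvl1: tbl 0x3A, slot 12 ⇒ 0x3C007 (P1/RW1/US1/PS0)
  lvl2: tbl 0x3C, slot 20 ⇒ 0x3E007 (P1/RW1/US1/PS0)
  lvl3: tbl 0x3E, slot 3 ⇒ 0x41007 (P1/RW1/US1/PS0)
  ⇒ phys 0x41649  [4 reads]

TLB: [["0x2870301F", "0x36"], ["0xF0302803", "0x41"]]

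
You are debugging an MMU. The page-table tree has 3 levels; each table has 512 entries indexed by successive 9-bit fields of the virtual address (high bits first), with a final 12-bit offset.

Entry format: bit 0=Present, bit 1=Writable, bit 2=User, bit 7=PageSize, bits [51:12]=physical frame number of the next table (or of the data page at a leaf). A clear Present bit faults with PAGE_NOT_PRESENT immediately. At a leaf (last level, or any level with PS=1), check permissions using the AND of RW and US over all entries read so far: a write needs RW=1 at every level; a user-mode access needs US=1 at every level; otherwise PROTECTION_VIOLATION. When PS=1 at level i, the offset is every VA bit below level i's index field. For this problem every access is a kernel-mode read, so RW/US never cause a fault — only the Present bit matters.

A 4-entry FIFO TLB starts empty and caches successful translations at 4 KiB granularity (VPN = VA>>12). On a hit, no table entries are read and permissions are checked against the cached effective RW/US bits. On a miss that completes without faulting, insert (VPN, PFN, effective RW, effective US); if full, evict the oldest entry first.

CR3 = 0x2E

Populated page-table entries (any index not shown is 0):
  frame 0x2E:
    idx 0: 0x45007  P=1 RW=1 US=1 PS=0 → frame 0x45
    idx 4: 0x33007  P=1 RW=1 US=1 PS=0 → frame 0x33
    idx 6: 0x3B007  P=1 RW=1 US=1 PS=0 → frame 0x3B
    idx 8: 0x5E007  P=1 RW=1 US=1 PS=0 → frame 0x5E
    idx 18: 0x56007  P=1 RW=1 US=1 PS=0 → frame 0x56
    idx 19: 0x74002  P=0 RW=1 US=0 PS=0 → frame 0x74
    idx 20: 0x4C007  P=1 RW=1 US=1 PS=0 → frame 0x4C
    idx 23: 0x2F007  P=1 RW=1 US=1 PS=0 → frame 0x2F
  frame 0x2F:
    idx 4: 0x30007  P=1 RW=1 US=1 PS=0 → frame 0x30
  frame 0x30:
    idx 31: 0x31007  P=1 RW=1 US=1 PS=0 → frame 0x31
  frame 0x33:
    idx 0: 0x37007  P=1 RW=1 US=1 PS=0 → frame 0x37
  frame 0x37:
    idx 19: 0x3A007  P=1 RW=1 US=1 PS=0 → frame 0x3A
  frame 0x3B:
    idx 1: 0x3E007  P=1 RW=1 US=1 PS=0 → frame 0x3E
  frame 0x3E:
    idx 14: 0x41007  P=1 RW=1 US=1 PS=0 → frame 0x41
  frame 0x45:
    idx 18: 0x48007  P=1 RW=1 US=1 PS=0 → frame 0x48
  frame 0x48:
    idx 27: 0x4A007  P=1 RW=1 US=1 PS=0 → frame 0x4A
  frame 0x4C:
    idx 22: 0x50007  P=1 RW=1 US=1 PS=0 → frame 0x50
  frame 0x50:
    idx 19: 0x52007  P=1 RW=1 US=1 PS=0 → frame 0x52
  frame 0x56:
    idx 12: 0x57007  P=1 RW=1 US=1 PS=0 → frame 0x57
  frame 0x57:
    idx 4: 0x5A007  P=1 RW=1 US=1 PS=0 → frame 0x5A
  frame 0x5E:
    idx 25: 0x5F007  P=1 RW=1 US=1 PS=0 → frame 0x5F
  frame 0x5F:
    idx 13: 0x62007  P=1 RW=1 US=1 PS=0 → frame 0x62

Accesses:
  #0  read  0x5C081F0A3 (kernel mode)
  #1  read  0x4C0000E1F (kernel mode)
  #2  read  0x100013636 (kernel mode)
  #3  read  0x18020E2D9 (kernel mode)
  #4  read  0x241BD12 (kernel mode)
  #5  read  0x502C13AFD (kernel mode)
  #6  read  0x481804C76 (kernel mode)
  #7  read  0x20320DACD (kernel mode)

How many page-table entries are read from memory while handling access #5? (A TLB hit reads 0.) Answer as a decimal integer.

Per-access translation:
#0 VA=0x5C081F0A3 (r,kernel):
  lvl0: tbl 0x2E, slot 23 ⇒ 0x2F007 (P1/RW1/US1/PS0)
  lvl1: tbl 0x2F, slot 4 ⇒ 0x30007 (P1/RW1/US1/PS0)
  lvl2: tbl 0x30, slot 31 ⇒ 0x31007 (P1/RW1/US1/PS0)
  ⇒ phys 0x310A3  [3 reads]
#1 VA=0x4C0000E1F (r,kernel):
  lvl0: tbl 0x2E, slot 19 ⇒ 0x74002 (P0/RW1/US0/PS0)
  ⇒ fault: PAGE_NOT_PRESENT  — 1 lookups
#2 VA=0x100013636 (r,kernel):
  lvl0: tbl 0x2E, slot 4 ⇒ 0x33007 (P1/RW1/US1/PS0)
  lvl1: tbl 0x33, slot 0 ⇒ 0x37007 (P1/RW1/US1/PS0)
  lvl2: tbl 0x37, slot 19 ⇒ 0x3A007 (P1/RW1/US1/PS0)
  ⇒ phys 0x3A636  [3 reads]
#3 VA=0x18020E2D9 (r,kernel):
  lvl0: tbl 0x2E, slot 6 ⇒ 0x3B007 (P1/RW1/US1/PS0)
  lvl1: tbl 0x3B, slot 1 ⇒ 0x3E007 (P1/RW1/US1/PS0)
  lvl2: tbl 0x3E, slot 14 ⇒ 0x41007 (P1/RW1/US1/PS0)
  ⇒ phys 0x412D9  [3 reads]
#4 VA=0x241BD12 (r,kernel):
  lvl0: tbl 0x2E, slot 0 ⇒ 0x45007 (P1/RW1/US1/PS0)
  lvl1: tbl 0x45, slot 18 ⇒ 0x48007 (P1/RW1/US1/PS0)
  lvl2: tbl 0x48, slot 27 ⇒ 0x4A007 (P1/RW1/US1/PS0)
  ⇒ phys 0x4AD12  [3 reads]
#5 VA=0x502C13AFD (r,kernel):
  lvl0: tbl 0x2E, slot 20 ⇒ 0x4C007 (P1/RW1/US1/PS0)
  lvl1: tbl 0x4C, slot 22 ⇒ 0x50007 (P1/RW1/US1/PS0)
  lvl2: tbl 0x50, slot 19 ⇒ 0x52007 (P1/RW1/US1/PS0)
  ⇒ phys 0x52AFD  [3 reads]
#6 VA=0x481804C76 (r,kernel):
  lvl0: tbl 0x2E, slot 18 ⇒ 0x56007 (P1/RW1/US1/PS0)
  lvl1: tbl 0x56, slot 12 ⇒ 0x57007 (P1/RW1/US1/PS0)
  lvl2: tbl 0x57, slot 4 ⇒ 0x5A007 (P1/RW1/US1/PS0)
  ⇒ phys 0x5AC76  [3 reads]
#7 VA=0x20320DACD (r,kernel):
  lvl0: tbl 0x2E, slot 8 ⇒ 0x5E007 (P1/RW1/US1/PS0)
  lvl1: tbl 0x5E, slot 25 ⇒ 0x5F007 (P1/RW1/US1/PS0)
  lvl2: tbl 0x5F, slot 13 ⇒ 0x62007 (P1/RW1/US1/PS0)
  ⇒ phys 0x62ACD  [3 reads]

Entries read for #5: 3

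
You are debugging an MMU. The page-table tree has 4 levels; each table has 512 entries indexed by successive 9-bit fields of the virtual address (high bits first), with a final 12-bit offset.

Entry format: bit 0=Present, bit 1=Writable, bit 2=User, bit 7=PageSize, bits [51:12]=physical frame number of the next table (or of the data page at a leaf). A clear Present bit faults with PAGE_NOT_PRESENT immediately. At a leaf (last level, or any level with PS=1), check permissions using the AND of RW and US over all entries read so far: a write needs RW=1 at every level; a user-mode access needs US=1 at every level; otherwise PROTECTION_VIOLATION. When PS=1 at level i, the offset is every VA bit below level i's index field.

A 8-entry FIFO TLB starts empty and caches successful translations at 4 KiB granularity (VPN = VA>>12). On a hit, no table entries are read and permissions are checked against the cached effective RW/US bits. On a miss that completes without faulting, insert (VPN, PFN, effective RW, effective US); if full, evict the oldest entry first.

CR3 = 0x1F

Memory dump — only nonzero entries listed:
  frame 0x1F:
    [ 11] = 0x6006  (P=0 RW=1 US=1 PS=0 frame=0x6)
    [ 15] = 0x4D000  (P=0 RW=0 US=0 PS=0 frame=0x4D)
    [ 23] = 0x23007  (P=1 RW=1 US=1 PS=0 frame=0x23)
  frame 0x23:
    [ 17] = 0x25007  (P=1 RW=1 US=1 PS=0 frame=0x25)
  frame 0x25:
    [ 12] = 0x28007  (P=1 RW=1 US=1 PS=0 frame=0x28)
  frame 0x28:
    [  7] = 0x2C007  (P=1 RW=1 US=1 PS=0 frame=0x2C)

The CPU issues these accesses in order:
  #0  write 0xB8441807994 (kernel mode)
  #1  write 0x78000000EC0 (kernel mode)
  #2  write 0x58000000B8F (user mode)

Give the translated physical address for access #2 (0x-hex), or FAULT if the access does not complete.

Walk each access:
#0 VA=0xB8441807994 (w,kernel):
  [0] read 0x1F idx=23: raw=0x23007 flags P=1 W=1 U=1 S=0
  [1] read 0x23 idx=17: raw=0x25007 flags P=1 W=1 U=1 S=0
  [2] read 0x25 idx=12: raw=0x28007 flags P=1 W=1 U=1 S=0
  [3] read 0x28 idx=7: raw=0x2C007 flags P=1 W=1 U=1 S=0
  ⇒ phys 0x2C994  [4 reads]
#1 VA=0x78000000EC0 (w,kernel):
  [0] read 0x1F idx=15: raw=0x4D000 flags P=0 W=0 U=0 S=0
  ⇒ fault: PAGE_NOT_PRESENT  — 1 lookups
#2 VA=0x58000000B8F (w,user):
  [0] read 0x1F idx=11: raw=0x6006 flags P=0 W=1 U=1 S=0
  ⇒ fault: PAGE_NOT_PRESENT  — 1 lookups

Access #2 PA: FAULT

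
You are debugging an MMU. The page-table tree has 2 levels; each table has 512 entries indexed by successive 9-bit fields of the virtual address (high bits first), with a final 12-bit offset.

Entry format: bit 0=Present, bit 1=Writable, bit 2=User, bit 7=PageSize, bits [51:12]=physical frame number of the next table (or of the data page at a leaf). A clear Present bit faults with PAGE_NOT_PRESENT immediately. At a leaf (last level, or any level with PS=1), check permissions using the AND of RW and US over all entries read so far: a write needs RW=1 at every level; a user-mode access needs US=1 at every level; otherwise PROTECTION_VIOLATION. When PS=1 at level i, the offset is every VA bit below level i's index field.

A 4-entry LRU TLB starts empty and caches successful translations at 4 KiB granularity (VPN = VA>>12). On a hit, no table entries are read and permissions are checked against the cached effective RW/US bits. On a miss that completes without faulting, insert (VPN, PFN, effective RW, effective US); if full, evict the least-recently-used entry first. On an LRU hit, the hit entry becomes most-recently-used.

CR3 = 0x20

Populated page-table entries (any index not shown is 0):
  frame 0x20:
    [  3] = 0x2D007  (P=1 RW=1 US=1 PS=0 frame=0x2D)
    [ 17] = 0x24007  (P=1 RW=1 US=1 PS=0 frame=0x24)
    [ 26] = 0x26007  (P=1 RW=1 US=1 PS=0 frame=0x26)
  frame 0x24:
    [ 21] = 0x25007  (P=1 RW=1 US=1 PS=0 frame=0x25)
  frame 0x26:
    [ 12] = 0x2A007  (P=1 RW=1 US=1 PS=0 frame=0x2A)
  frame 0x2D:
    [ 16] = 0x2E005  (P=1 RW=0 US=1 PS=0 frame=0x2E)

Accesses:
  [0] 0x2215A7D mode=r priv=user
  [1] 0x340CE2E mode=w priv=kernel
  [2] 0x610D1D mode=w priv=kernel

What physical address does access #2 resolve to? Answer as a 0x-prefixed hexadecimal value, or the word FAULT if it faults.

Walk each access:
#0 VA=0x2215A7D (r,user):
  L0: frame=0x20 idx=17 entry=0x24007 [P=1 RW=1 US=1 PS=0]
  L1: frame=0x24 idx=21 entry=0x25007 [P=1 RW=1 US=1 PS=0]
  ⇒ phys 0x25A7D  [2 reads]
#1 VA=0x340CE2E (w,kernel):
  L0: frame=0x20 idx=26 entry=0x26007 [P=1 RW=1 US=1 PS=0]
  L1: frame=0x26 idx=12 entry=0x2A007 [P=1 RW=1 US=1 PS=0]
  ⇒ phys 0x2AE2E  [2 reads]
#2 VA=0x610D1D (w,kernel):
  L0: frame=0x20 idx=3 entry=0x2D007 [P=1 RW=1 US=1 PS=0]
  L1: frame=0x2D idx=16 entry=0x2E005 [P=1 RW=0 US=1 PS=0]
  ⇒ fault: PROTECTION_VIOLATION  — 2 lookups

Access #2 PA: FAULT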